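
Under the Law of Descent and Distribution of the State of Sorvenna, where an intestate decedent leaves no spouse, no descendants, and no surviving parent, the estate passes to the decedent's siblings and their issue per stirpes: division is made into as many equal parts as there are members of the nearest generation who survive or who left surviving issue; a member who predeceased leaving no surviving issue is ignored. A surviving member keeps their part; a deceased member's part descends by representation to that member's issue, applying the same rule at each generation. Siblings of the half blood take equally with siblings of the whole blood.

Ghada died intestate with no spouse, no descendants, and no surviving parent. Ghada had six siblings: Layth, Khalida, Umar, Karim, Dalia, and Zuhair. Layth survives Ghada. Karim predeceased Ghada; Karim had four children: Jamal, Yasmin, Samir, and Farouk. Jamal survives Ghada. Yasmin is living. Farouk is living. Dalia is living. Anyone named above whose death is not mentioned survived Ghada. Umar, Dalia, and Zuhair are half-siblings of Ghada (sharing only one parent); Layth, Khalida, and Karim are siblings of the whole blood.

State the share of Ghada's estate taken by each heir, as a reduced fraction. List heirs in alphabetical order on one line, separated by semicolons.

Dalia 1/6; Farouk 1/24; Jamal 1/24; Khalida 1/6; Layth 1/6; Samir 1/24; Umar 1/6; Yasmin 1/24; Zuhair 1/6

No spouse, descendants, or parent survives, so the estate passes to Ghada's siblings per stirpes.
Half-blood and whole-blood siblings take equally under the stated rule.
The estate is divided into 6 equal shares of 1/6 among Layth, Khalida, Umar, Karim, Dalia, Zuhair.
Layth is living and takes 1/6.
Khalida is living and takes 1/6.
Umar is living and takes 1/6.
Karim predeceased; the 1/6 allotted to Karim's branch passes to Karim's issue by representation.
The 1/6 is divided into 4 equal shares of 1/24 among Jamal, Yasmin, Samir, Farouk.
Jamal is living and takes 1/24.
Yasmin is living and takes 1/24.
Samir is living and takes 1/24.
Farouk is living and takes 1/24.
Dalia is living and takes 1/6.
Zuhair is living and takes 1/6.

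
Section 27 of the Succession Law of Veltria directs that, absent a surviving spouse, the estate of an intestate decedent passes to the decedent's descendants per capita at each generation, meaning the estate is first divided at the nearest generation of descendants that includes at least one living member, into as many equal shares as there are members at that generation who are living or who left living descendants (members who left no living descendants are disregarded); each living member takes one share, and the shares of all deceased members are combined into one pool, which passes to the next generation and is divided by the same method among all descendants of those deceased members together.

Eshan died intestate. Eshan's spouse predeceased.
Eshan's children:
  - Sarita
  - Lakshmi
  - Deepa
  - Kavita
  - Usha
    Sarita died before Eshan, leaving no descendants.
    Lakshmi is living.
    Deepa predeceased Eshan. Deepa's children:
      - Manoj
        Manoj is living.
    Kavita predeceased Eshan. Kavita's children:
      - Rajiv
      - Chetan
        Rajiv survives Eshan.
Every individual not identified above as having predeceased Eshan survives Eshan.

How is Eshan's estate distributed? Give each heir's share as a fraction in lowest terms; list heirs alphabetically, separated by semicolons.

There is no surviving spouse, so the entire estate passes to Eshan's descendants per capita at each generation.
At generation 1 (Lakshmi, Deepa, Kavita, Usha) there are 4 shares of (1)/4 = 1/4 each.
Living: Lakshmi and Usha — each takes 1/4.
Deceased: Deepa and Kavita. Their combined 1/2 is pooled and carried to generation 2.
At generation 2 (Manoj, Rajiv, Chetan) there are 3 shares of (1/2)/3 = 1/6 each.
Living: Manoj, Rajiv, and Chetan — each takes 1/6.

Chetan 1/6; Lakshmi 1/4; Manoj 1/6; Rajiv 1/6; Usha 1/4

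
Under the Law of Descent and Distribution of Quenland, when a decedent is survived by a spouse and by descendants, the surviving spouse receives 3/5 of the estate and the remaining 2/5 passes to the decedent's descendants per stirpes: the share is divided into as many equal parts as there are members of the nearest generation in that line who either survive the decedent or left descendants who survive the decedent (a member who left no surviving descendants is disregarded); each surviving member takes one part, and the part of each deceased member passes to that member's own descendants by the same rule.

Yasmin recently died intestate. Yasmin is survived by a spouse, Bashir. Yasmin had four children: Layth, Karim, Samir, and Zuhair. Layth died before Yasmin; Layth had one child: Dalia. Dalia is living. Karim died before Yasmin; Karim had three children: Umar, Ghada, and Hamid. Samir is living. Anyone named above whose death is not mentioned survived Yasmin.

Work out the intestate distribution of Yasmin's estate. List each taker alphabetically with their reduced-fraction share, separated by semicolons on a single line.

Bashir, as surviving spouse, takes 3/5.
The remaining 2/5 passes to Yasmin's descendants per stirpes.
The 2/5 is divided into 4 equal shares of 1/10 among Layth, Karim, Samir, Zuhair.
Layth predeceased; the 1/10 allotted to Layth's branch passes to Layth's issue by representation.
Dalia is the sole taker at this level and receives the full 1/10.
Karim predeceased; the 1/10 allotted to Karim's branch passes to Karim's issue by representation.
The 1/10 is divided into 3 equal shares of 1/30 among Umar, Ghada, Hamid.
Umar is living and takes 1/30.
Ghada is living and takes 1/30.
Hamid is living and takes 1/30.
Samir is living and takes 1/10.
Zuhair is living and takes 1/10.

Bashir 3/5; Dalia 1/10; Ghada 1/30; Hamid 1/30; Samir 1/10; Umar 1/30; Zuhair 1/10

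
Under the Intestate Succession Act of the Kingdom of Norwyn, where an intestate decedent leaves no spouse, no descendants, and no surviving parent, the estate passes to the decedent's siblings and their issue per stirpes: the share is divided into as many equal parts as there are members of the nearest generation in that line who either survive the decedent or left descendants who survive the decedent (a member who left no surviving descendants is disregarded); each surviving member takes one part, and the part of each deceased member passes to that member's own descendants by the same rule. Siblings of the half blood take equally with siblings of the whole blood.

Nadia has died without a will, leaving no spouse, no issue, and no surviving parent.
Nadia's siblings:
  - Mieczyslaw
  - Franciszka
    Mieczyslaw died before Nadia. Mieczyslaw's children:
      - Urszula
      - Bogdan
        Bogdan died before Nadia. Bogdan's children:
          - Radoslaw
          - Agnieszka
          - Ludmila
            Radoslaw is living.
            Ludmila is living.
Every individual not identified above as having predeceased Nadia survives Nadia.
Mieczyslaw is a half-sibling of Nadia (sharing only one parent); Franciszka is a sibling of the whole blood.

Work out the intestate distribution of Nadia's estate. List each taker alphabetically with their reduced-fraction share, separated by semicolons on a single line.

Agnieszka 1/12; Franciszka 1/2; Ludmila 1/12; Radoslaw 1/12; Urszula 1/4

No spouse, descendants, or parent survives, so the estate passes to Nadia's siblings per stirpes.
Half-blood and whole-blood siblings take equally under the stated rule.
The estate is divided into 2 equal shares of 1/2 among Mieczyslaw, Franciszka.
Mieczyslaw predeceased; the 1/2 allotted to Mieczyslaw's branch passes to Mieczyslaw's issue by representation.
The 1/2 is divided into 2 equal shares of 1/4 among Urszula, Bogdan.
Urszula is living and takes 1/4.
Bogdan predeceased; the 1/4 allotted to Bogdan's branch passes to Bogdan's issue by representation.
The 1/4 is divided into 3 equal shares of 1/12 among Radoslaw, Agnieszka, Ludmila.
Radoslaw is living and takes 1/12.
Agnieszka is living and takes 1/12.
Ludmila is living and takes 1/12.
Franciszka is living and takes 1/2.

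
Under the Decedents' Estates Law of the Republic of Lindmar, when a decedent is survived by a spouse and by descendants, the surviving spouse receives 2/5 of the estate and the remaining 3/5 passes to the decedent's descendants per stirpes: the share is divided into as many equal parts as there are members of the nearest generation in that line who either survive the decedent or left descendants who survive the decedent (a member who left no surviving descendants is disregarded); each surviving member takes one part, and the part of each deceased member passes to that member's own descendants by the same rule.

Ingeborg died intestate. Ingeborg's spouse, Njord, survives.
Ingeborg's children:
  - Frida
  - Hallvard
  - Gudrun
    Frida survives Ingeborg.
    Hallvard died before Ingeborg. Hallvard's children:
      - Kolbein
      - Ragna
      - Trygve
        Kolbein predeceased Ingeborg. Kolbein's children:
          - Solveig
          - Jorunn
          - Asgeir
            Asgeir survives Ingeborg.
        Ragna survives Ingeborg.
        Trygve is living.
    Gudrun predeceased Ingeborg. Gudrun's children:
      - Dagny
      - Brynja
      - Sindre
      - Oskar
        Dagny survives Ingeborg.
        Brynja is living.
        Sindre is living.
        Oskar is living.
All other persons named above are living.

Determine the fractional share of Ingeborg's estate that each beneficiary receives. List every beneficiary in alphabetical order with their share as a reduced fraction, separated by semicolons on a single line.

Njord, as surviving spouse, takes 2/5.
The remaining 3/5 passes to Ingeborg's descendants per stirpes.
The 3/5 is divided into 3 equal shares of 1/5 among Frida, Hallvard, Gudrun.
Frida is living and takes 1/5.
Hallvard predeceased; the 1/5 allotted to Hallvard's branch passes to Hallvard's issue by representation.
The 1/5 is divided into 3 equal shares of 1/15 among Kolbein, Ragna, Trygve.
Kolbein predeceased; the 1/15 allotted to Kolbein's branch passes to Kolbein's issue by representation.
The 1/15 is divided into 3 equal shares of 1/45 among Solveig, Jorunn, Asgeir.
Solveig is living and takes 1/45.
Jorunn is living and takes 1/45.
Asgeir is living and takes 1/45.
Ragna is living and takes 1/15.
Trygve is living and takes 1/15.
Gudrun predeceased; the 1/5 allotted to Gudrun's branch passes to Gudrun's issue by representation.
The 1/5 is divided into 4 equal shares of 1/20 among Dagny, Brynja, Sindre, Oskar.
Dagny is living and takes 1/20.
Brynja is living and takes 1/20.
Sindre is living and takes 1/20.
Oskar is living and takes 1/20.

Asgeir 1/45; Brynja 1/20; Dagny 1/20; Frida 1/5; Jorunn 1/45; Njord 2/5; Oskar 1/20; Ragna 1/15; Sindre 1/20; Solveig 1/45; Trygve 1/15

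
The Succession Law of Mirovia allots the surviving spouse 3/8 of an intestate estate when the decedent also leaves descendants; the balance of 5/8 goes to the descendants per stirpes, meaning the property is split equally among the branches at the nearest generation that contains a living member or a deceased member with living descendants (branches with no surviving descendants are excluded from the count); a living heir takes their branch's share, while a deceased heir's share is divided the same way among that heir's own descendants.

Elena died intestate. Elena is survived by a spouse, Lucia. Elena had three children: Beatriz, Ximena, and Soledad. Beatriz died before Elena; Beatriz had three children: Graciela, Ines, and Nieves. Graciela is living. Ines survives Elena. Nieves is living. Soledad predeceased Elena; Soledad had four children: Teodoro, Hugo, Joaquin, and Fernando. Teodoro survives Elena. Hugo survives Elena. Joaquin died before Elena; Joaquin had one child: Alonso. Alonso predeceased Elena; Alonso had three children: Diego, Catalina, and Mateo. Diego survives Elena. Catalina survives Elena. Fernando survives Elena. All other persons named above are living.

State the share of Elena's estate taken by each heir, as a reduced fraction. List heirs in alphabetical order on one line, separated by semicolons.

Lucia, as surviving spouse, takes 3/8.
The remaining 5/8 passes to Elena's descendants per stirpes.
The 5/8 is divided into 3 equal shares of 5/24 among Beatriz, Ximena, Soledad.
Beatriz predeceased; the 5/24 allotted to Beatriz's branch passes to Beatriz's issue by representation.
The 5/24 is divided into 3 equal shares of 5/72 among Graciela, Ines, Nieves.
Graciela is living and takes 5/72.
Ines is living and takes 5/72.
Nieves is living and takes 5/72.
Ximena is living and takes 5/24.
Soledad predeceased; the 5/24 allotted to Soledad's branch passes to Soledad's issue by representation.
The 5/24 is divided into 4 equal shares of 5/96 among Teodoro, Hugo, Joaquin, Fernando.
Teodoro is living and takes 5/96.
Hugo is living and takes 5/96.
Joaquin predeceased; the 5/96 allotted to Joaquin's branch passes to Joaquin's issue by representation.
Alonso's line is the sole branch at this level, so the full 5/96 passes to Alonso's issue by representation.
The 5/96 is divided into 3 equal shares of 5/288 among Diego, Catalina, Mateo.
Diego is living and takes 5/288.
Catalina is living and takes 5/288.
Mateo is living and takes 5/288.
Fernando is living and takes 5/96.

Catalina 5/288; Diego 5/288; Fernando 5/96; Graciela 5/72; Hugo 5/96; Ines 5/72; Lucia 3/8; Mateo 5/288; Nieves 5/72; Teodoro 5/96; Ximena 5/24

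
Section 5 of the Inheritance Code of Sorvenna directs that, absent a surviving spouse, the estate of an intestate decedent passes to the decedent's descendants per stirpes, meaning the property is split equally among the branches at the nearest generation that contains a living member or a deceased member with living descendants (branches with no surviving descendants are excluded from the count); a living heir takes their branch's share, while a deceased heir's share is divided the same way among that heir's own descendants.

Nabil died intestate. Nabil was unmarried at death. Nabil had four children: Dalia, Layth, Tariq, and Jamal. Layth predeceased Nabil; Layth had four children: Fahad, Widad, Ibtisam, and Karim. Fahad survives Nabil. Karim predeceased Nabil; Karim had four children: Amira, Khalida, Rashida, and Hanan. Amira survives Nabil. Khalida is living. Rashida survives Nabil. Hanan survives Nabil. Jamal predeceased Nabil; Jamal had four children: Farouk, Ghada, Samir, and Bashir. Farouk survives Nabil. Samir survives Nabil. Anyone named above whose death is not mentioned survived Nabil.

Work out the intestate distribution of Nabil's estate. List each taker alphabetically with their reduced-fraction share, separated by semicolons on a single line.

There is no surviving spouse, so the entire estate passes to Nabil's descendants per stirpes.
The estate is divided into 4 equal shares of 1/4 among Dalia, Layth, Tariq, Jamal.
Dalia is living and takes 1/4.
Layth predeceased; the 1/4 allotted to Layth's branch passes to Layth's issue by representation.
The 1/4 is divided into 4 equal shares of 1/16 among Fahad, Widad, Ibtisam, Karim.
Fahad is living and takes 1/16.
Widad is living and takes 1/16.
Ibtisam is living and takes 1/16.
Karim predeceased; the 1/16 allotted to Karim's branch passes to Karim's issue by representation.
The 1/16 is divided into 4 equal shares of 1/64 among Amira, Khalida, Rashida, Hanan.
Amira is living and takes 1/64.
Khalida is living and takes 1/64.
Rashida is living and takes 1/64.
Hanan is living and takes 1/64.
Tariq is living and takes 1/4.
Jamal predeceased; the 1/4 allotted to Jamal's branch passes to Jamal's issue by representation.
The 1/4 is divided into 4 equal shares of 1/16 among Farouk, Ghada, Samir, Bashir.
Farouk is living and takes 1/16.
Ghada is living and takes 1/16.
Samir is living and takes 1/16.
Bashir is living and takes 1/16.

Amira 1/64; Bashir 1/16; Dalia 1/4; Fahad 1/16; Farouk 1/16; Ghada 1/16; Hanan 1/64; Ibtisam 1/16; Khalida 1/64; Rashida 1/64; Samir 1/16; Tariq 1/4; Widad 1/16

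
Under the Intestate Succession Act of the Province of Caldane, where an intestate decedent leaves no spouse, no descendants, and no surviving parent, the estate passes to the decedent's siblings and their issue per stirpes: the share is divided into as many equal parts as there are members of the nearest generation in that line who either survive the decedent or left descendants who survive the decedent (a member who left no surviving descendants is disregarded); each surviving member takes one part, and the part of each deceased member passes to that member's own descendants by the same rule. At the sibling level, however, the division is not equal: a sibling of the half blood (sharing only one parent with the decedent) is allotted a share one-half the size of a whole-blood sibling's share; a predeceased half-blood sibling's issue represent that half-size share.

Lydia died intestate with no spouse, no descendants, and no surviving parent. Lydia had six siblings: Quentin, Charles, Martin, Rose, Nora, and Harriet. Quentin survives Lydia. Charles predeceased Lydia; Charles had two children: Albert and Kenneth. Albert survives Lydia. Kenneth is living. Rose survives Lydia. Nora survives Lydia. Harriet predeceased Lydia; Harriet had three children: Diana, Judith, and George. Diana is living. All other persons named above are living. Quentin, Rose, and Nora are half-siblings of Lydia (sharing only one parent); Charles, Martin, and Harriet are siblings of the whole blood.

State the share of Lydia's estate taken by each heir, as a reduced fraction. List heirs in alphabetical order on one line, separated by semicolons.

Albert 1/9; Diana 2/27; George 2/27; Judith 2/27; Kenneth 1/9; Martin 2/9; Nora 1/9; Quentin 1/9; Rose 1/9

No spouse, descendants, or parent survives, so the estate passes to Lydia's siblings per stirpes.
Half-blood siblings count for one-half the weight of whole-blood siblings at the initial division.
Dividing 1 in proportion to weights (total weight 9/2): Quentin (weight 1/2) → 1/9; Charles (weight 1) → 2/9; Martin (weight 1) → 2/9; Rose (weight 1/2) → 1/9; Nora (weight 1/2) → 1/9; Harriet (weight 1) → 2/9.
Quentin is living and takes 1/9.
Charles predeceased; the 2/9 allotted to Charles's branch passes to Charles's issue by representation.
The 2/9 is divided into 2 equal shares of 1/9 among Albert, Kenneth.
Albert is living and takes 1/9.
Kenneth is living and takes 1/9.
Martin is living and takes 2/9.
Rose is living and takes 1/9.
Nora is living and takes 1/9.
Harriet predeceased; the 2/9 allotted to Harriet's branch passes to Harriet's issue by representation.
The 2/9 is divided into 3 equal shares of 2/27 among Diana, Judith, George.
Diana is living and takes 2/27.
Judith is living and takes 2/27.
George is living and takes 2/27.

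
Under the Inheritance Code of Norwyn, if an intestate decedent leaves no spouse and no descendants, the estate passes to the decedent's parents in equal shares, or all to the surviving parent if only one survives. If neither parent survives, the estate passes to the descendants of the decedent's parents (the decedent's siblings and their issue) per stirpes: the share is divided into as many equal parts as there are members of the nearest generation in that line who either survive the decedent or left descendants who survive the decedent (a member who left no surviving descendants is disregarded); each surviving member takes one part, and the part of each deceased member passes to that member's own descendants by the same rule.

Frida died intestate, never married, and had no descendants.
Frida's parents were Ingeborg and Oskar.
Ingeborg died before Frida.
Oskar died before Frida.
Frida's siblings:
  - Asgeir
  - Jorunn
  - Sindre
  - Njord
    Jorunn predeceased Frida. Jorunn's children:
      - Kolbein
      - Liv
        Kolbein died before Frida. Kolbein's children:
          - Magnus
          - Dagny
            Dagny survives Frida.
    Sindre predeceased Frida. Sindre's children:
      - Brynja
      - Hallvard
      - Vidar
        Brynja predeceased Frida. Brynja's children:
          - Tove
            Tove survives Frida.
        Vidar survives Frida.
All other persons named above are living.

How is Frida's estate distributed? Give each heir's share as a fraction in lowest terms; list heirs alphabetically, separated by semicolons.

Neither parent survives and there are no descendants, so the estate passes to Frida's siblings and their issue per stirpes.
The estate is divided into 4 equal shares of 1/4 among Asgeir, Jorunn, Sindre, Njord.
Asgeir is living and takes 1/4.
Jorunn predeceased; the 1/4 allotted to Jorunn's branch passes to Jorunn's issue by representation.
The 1/4 is divided into 2 equal shares of 1/8 among Kolbein, Liv.
Kolbein predeceased; the 1/8 allotted to Kolbein's branch passes to Kolbein's issue by representation.
The 1/8 is divided into 2 equal shares of 1/16 among Magnus, Dagny.
Magnus is living and takes 1/16.
Dagny is living and takes 1/16.
Liv is living and takes 1/8.
Sindre predeceased; the 1/4 allotted to Sindre's branch passes to Sindre's issue by representation.
The 1/4 is divided into 3 equal shares of 1/12 among Brynja, Hallvard, Vidar.
Brynja predeceased; the 1/12 allotted to Brynja's branch passes to Brynja's issue by representation.
Tove is the sole taker at this level and receives the full 1/12.
Hallvard is living and takes 1/12.
Vidar is living and takes 1/12.
Njord is living and takes 1/4.

Asgeir 1/4; Dagny 1/16; Hallvard 1/12; Liv 1/8; Magnus 1/16; Njord 1/4; Tove 1/12; Vidar 1/12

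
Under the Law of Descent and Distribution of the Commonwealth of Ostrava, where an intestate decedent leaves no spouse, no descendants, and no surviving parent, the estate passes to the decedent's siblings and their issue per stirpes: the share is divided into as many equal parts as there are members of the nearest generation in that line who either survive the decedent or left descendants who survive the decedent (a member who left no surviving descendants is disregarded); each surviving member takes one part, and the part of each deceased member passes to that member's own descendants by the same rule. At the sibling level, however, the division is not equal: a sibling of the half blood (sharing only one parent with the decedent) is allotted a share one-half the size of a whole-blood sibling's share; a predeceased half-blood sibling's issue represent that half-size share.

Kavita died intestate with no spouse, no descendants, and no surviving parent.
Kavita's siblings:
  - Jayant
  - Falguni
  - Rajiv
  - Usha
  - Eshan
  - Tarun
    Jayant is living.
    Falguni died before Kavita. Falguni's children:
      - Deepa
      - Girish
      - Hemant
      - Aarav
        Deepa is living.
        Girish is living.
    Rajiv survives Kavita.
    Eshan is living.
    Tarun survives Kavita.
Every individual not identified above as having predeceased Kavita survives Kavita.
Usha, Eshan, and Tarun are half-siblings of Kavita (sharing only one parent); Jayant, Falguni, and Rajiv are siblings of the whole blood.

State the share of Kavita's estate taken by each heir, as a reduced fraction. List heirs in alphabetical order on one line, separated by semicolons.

No spouse, descendants, or parent survives, so the estate passes to Kavita's siblings per stirpes.
Half-blood siblings count for one-half the weight of whole-blood siblings at the initial division.
Dividing 1 in proportion to weights (total weight 9/2): Jayant (weight 1) → 2/9; Falguni (weight 1) → 2/9; Rajiv (weight 1) → 2/9; Usha (weight 1/2) → 1/9; Eshan (weight 1/2) → 1/9; Tarun (weight 1/2) → 1/9.
Jayant is living and takes 2/9.
Falguni predeceased; the 2/9 allotted to Falguni's branch passes to Falguni's issue by representation.
The 2/9 is divided into 4 equal shares of 1/18 among Deepa, Girish, Hemant, Aarav.
Deepa is living and takes 1/18.
Girish is living and takes 1/18.
Hemant is living and takes 1/18.
Aarav is living and takes 1/18.
Rajiv is living and takes 2/9.
Usha is living and takes 1/9.
Eshan is living and takes 1/9.
Tarun is living and takes 1/9.

Aarav 1/18; Deepa 1/18; Eshan 1/9; Girish 1/18; Hemant 1/18; Jayant 2/9; Rajiv 2/9; Tarun 1/9; Usha 1/9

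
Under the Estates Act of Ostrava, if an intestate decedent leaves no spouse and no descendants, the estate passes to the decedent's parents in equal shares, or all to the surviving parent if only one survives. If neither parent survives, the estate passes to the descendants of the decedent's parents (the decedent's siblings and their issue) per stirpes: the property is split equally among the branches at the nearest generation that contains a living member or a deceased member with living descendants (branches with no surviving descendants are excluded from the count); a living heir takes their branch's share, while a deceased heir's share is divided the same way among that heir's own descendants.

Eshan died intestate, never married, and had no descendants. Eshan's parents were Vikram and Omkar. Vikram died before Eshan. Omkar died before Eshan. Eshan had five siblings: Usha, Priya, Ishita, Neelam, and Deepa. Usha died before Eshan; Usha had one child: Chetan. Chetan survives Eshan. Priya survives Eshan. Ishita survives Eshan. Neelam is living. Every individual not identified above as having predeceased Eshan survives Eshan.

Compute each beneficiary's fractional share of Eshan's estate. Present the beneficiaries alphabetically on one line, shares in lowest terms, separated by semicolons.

Neither parent survives and there are no descendants, so the estate passes to Eshan's siblings and their issue per stirpes.
The estate is divided into 5 equal shares of 1/5 among Usha, Priya, Ishita, Neelam, Deepa.
Usha predeceased; the 1/5 allotted to Usha's branch passes to Usha's issue by representation.
Chetan is the sole taker at this level and receives the full 1/5.
Priya is living and takes 1/5.
Ishita is living and takes 1/5.
Neelam is living and takes 1/5.
Deepa is living and takes 1/5.

Chetan 1/5; Deepa 1/5; Ishita 1/5; Neelam 1/5; Priya 1/5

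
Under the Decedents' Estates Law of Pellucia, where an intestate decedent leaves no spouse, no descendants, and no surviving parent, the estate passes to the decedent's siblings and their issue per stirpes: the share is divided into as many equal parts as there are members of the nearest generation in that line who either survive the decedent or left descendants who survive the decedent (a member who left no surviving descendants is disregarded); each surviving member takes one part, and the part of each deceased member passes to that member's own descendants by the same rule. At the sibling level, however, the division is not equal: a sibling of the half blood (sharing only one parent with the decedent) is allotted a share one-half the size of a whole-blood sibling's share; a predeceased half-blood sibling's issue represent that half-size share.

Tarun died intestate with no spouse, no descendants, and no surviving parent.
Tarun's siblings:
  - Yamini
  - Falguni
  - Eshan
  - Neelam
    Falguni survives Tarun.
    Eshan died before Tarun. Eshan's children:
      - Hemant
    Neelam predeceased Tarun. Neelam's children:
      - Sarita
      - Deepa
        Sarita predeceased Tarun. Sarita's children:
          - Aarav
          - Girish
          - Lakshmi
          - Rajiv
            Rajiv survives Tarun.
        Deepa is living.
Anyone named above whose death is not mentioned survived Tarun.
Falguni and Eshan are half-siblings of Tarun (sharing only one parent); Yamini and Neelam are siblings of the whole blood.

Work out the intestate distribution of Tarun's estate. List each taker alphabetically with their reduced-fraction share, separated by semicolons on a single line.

No spouse, descendants, or parent survives, so the estate passes to Tarun's siblings per stirpes.
Half-blood siblings count for one-half the weight of whole-blood siblings at the initial division.
Dividing 1 in proportion to weights (total weight 3): Yamini (weight 1) → 1/3; Falguni (weight 1/2) → 1/6; Eshan (weight 1/2) → 1/6; Neelam (weight 1) → 1/3.
Yamini is living and takes 1/3.
Falguni is living and takes 1/6.
Eshan predeceased; the 1/6 allotted to Eshan's branch passes to Eshan's issue by representation.
Hemant is the sole taker at this level and receives the full 1/6.
Neelam predeceased; the 1/3 allotted to Neelam's branch passes to Neelam's issue by representation.
The 1/3 is divided into 2 equal shares of 1/6 among Sarita, Deepa.
Sarita predeceased; the 1/6 allotted to Sarita's branch passes to Sarita's issue by representation.
The 1/6 is divided into 4 equal shares of 1/24 among Aarav, Girish, Lakshmi, Rajiv.
Aarav is living and takes 1/24.
Girish is living and takes 1/24.
Lakshmi is living and takes 1/24.
Rajiv is living and takes 1/24.
Deepa is living and takes 1/6.

Aarav 1/24; Deepa 1/6; Falguni 1/6; Girish 1/24; Hemant 1/6; Lakshmi 1/24; Rajiv 1/24; Yamini 1/3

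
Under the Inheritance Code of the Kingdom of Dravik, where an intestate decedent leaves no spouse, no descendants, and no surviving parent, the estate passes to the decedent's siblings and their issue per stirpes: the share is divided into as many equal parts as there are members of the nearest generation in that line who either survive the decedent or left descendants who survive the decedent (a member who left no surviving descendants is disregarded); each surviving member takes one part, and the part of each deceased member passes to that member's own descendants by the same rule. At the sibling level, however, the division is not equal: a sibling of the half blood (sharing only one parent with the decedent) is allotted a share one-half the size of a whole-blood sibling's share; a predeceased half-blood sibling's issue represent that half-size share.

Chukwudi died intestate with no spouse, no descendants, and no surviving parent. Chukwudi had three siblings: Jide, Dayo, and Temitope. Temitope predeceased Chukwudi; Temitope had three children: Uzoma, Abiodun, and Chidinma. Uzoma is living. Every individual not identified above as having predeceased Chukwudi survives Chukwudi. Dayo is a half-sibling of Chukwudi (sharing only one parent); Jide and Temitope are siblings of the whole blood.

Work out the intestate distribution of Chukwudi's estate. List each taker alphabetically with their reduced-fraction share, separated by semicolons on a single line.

Abiodun 2/15; Chidinma 2/15; Dayo 1/5; Jide 2/5; Uzoma 2/15

No spouse, descendants, or parent survives, so the estate passes to Chukwudi's siblings per stirpes.
Half-blood siblings count for one-half the weight of whole-blood siblings at the initial division.
Dividing 1 in proportion to weights (total weight 5/2): Jide (weight 1) → 2/5; Dayo (weight 1/2) → 1/5; Temitope (weight 1) → 2/5.
Jide is living and takes 2/5.
Dayo is living and takes 1/5.
Temitope predeceased; the 2/5 allotted to Temitope's branch passes to Temitope's issue by representation.
The 2/5 is divided into 3 equal shares of 2/15 among Uzoma, Abiodun, Chidinma.
Uzoma is living and takes 2/15.
Abiodun is living and takes 2/15.
Chidinma is living and takes 2/15.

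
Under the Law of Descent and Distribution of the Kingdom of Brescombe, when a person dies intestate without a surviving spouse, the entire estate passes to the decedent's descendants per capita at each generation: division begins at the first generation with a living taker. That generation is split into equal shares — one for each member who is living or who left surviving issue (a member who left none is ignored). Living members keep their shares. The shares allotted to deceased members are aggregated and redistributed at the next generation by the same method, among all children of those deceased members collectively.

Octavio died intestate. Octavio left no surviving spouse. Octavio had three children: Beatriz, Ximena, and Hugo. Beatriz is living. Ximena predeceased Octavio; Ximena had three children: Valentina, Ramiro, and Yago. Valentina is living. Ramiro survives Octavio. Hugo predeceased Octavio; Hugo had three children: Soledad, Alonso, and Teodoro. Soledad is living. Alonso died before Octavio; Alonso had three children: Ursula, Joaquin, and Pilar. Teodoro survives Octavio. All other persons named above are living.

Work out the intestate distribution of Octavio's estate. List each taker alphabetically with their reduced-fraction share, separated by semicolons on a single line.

There is no surviving spouse, so the entire estate passes to Octavio's descendants per capita at each generation.
At generation 1 (Beatriz, Ximena, Hugo) there are 3 shares of (1)/3 = 1/3 each.
Living: Beatriz — each takes 1/3.
Deceased: Ximena and Hugo. Their combined 2/3 is pooled and carried to generation 2.
At generation 2 (Valentina, Ramiro, Yago, Soledad, Alonso, Teodoro) there are 6 shares of (2/3)/6 = 1/9 each.
Living: Valentina, Ramiro, Yago, Soledad, and Teodoro — each takes 1/9.
Deceased: Alonso. That 1/9 share is carried to generation 3.
At generation 3 (Ursula, Joaquin, Pilar) there are 3 shares of (1/9)/3 = 1/27 each.
Living: Ursula, Joaquin, and Pilar — each takes 1/27.

Beatriz 1/3; Joaquin 1/27; Pilar 1/27; Ramiro 1/9; Soledad 1/9; Teodoro 1/9; Ursula 1/27; Valentina 1/9; Yago 1/9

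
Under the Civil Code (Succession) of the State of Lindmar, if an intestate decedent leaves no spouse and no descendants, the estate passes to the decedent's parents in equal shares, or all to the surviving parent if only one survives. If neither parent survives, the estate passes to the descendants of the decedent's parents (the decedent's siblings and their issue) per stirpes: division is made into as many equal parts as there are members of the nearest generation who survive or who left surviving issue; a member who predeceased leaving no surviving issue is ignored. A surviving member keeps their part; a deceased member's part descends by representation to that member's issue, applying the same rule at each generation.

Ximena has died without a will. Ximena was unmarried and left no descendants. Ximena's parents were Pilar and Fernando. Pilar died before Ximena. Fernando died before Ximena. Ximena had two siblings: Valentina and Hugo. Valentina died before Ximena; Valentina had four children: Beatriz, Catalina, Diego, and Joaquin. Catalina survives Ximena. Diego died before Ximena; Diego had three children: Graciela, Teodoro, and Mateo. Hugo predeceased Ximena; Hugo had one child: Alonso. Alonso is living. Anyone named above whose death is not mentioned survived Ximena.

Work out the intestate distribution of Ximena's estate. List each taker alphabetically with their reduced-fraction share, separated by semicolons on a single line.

Neither parent survives and there are no descendants, so the estate passes to Ximena's siblings and their issue per stirpes.
The estate is divided into 2 equal shares of 1/2 among Valentina, Hugo.
Valentina predeceased; the 1/2 allotted to Valentina's branch passes to Valentina's issue by representation.
The 1/2 is divided into 4 equal shares of 1/8 among Beatriz, Catalina, Diego, Joaquin.
Beatriz is living and takes 1/8.
Catalina is living and takes 1/8.
Diego predeceased; the 1/8 allotted to Diego's branch passes to Diego's issue by representation.
The 1/8 is divided into 3 equal shares of 1/24 among Graciela, Teodoro, Mateo.
Graciela is living and takes 1/24.
Teodoro is living and takes 1/24.
Mateo is living and takes 1/24.
Joaquin is living and takes 1/8.
Hugo predeceased; the 1/2 allotted to Hugo's branch passes to Hugo's issue by representation.
Alonso is the sole taker at this level and receives the full 1/2.

Alonso 1/2; Beatriz 1/8; Catalina 1/8; Graciela 1/24; Joaquin 1/8; Mateo 1/24; Teodoro 1/24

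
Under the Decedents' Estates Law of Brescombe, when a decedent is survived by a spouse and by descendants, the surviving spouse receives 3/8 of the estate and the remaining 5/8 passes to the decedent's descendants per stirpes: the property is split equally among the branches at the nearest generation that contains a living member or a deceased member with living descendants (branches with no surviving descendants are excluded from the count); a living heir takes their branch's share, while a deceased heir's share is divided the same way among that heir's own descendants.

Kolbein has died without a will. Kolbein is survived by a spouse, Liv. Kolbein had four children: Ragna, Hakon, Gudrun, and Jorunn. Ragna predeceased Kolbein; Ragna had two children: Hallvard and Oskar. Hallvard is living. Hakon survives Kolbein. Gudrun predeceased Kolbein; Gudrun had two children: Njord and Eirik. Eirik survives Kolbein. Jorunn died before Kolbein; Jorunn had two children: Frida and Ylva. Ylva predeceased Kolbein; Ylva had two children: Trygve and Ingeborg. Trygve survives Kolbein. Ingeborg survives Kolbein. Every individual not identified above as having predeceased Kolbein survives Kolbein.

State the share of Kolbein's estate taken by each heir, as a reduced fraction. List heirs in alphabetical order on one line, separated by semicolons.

Eirik 5/64; Frida 5/64; Hakon 5/32; Hallvard 5/64; Ingeborg 5/128; Liv 3/8; Njord 5/64; Oskar 5/64; Trygve 5/128

Liv, as surviving spouse, takes 3/8.
The remaining 5/8 passes to Kolbein's descendants per stirpes.
The 5/8 is divided into 4 equal shares of 5/32 among Ragna, Hakon, Gudrun, Jorunn.
Ragna predeceased; the 5/32 allotted to Ragna's branch passes to Ragna's issue by representation.
The 5/32 is divided into 2 equal shares of 5/64 among Hallvard, Oskar.
Hallvard is living and takes 5/64.
Oskar is living and takes 5/64.
Hakon is living and takes 5/32.
Gudrun predeceased; the 5/32 allotted to Gudrun's branch passes to Gudrun's issue by representation.
The 5/32 is divided into 2 equal shares of 5/64 among Njord, Eirik.
Njord is living and takes 5/64.
Eirik is living and takes 5/64.
Jorunn predeceased; the 5/32 allotted to Jorunn's branch passes to Jorunn's issue by representation.
The 5/32 is divided into 2 equal shares of 5/64 among Frida, Ylva.
Frida is living and takes 5/64.
Ylva predeceased; the 5/64 allotted to Ylva's branch passes to Ylva's issue by representation.
The 5/64 is divided into 2 equal shares of 5/128 among Trygve, Ingeborg.
Trygve is living and takes 5/128.
Ingeborg is living and takes 5/128.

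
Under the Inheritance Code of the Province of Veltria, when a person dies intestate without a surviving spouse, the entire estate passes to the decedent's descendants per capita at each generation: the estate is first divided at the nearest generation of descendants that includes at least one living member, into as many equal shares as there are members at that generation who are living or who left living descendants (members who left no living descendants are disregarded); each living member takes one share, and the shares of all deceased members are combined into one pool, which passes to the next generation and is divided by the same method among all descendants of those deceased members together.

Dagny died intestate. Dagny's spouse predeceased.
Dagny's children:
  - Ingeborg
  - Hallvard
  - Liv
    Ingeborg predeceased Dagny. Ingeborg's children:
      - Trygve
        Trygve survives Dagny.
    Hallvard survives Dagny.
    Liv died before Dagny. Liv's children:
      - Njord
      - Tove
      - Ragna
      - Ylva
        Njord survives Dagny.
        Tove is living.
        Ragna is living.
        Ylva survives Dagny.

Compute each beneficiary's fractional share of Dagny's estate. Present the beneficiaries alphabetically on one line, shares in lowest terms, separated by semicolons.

There is no surviving spouse, so the entire estate passes to Dagny's descendants per capita at each generation.
At generation 1 (Ingeborg, Hallvard, Liv) there are 3 shares of (1)/3 = 1/3 each.
Living: Hallvard — each takes 1/3.
Deceased: Ingeborg and Liv. Their combined 2/3 is pooled and carried to generation 2.
At generation 2 (Trygve, Njord, Tove, Ragna, Ylva) there are 5 shares of (2/3)/5 = 2/15 each.
Living: Trygve, Njord, Tove, Ragna, and Ylva — each takes 2/15.

Hallvard 1/3; Njord 2/15; Ragna 2/15; Tove 2/15; Trygve 2/15; Ylva 2/15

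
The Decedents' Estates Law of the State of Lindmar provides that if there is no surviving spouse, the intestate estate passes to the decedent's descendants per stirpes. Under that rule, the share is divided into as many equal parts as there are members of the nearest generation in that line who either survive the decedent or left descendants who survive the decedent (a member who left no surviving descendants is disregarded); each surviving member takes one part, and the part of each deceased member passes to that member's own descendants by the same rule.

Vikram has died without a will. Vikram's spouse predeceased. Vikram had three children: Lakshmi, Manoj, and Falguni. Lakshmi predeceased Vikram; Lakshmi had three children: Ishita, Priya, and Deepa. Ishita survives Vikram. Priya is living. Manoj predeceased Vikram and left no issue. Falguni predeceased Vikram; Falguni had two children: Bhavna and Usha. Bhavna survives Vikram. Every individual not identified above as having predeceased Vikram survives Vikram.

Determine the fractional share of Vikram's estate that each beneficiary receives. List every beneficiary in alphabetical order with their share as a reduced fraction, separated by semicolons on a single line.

There is no surviving spouse, so the entire estate passes to Vikram's descendants per stirpes.
Manoj left no surviving issue, so that branch lapses and is disregarded.
The estate is divided into 2 equal shares of 1/2 among Lakshmi, Falguni.
Lakshmi predeceased; the 1/2 allotted to Lakshmi's branch passes to Lakshmi's issue by representation.
The 1/2 is divided into 3 equal shares of 1/6 among Ishita, Priya, Deepa.
Ishita is living and takes 1/6.
Priya is living and takes 1/6.
Deepa is living and takes 1/6.
Falguni predeceased; the 1/2 allotted to Falguni's branch passes to Falguni's issue by representation.
The 1/2 is divided into 2 equal shares of 1/4 among Bhavna, Usha.
Bhavna is living and takes 1/4.
Usha is living and takes 1/4.

Bhavna 1/4; Deepa 1/6; Ishita 1/6; Priya 1/6; Usha 1/4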